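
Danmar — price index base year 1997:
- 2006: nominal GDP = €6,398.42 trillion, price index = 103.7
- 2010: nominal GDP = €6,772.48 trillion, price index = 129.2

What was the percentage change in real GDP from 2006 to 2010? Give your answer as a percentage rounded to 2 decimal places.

-15.04%

Deflate each year: 2006 → 6398.42/1.037 = 6170.13; 2010 → 6772.48/1.292 = 5241.86.
So real GDP changed by 5241.86/6170.13 − 1 = -0.1504, i.e. -15.04%.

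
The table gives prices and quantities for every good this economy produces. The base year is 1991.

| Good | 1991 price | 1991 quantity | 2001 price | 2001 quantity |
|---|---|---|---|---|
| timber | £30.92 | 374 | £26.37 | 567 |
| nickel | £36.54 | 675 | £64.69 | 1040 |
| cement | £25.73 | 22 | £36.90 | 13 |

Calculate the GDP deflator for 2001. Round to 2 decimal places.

148.04

Nominal GDP 2001 = 26.37·567 + 64.69·1040 + 36.90·13 = 82709.09.
Real GDP 2001 (at 1991 prices) = 30.92·567 + 36.54·1040 + 25.73·13 = 55867.73.
Deflator = Nominal/Real × 100 = 82709.09/55867.73 × 100 = 148.044.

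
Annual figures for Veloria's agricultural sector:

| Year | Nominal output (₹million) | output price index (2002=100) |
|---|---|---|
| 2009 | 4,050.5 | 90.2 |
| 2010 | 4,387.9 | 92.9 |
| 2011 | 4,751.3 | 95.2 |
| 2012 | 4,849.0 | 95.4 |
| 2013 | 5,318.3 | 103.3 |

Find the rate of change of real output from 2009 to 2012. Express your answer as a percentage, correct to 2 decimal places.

13.19%

Real output 2009 = 4050.5/0.902 = 4490.58.
Real output 2012 = 4849.0/0.954 = 5082.81.
Change = 5082.81/4490.58 − 1 = 0.1319.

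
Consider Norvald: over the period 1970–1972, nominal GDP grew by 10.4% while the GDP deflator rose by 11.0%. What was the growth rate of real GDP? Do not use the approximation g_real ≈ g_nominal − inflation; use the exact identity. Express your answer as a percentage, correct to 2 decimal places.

-0.54%

(1 + g_nom) = (1 + g_real)(1 + π), so g_real = 1.1040 / 1.1100 − 1 = -0.00541.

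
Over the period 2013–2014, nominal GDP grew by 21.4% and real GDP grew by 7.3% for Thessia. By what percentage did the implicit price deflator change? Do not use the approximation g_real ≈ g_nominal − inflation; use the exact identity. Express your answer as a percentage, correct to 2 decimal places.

(1 + g_nom) = (1 + g_real)(1 + π), so π = 1.2140 / 1.0730 − 1 = 0.13141.

13.14%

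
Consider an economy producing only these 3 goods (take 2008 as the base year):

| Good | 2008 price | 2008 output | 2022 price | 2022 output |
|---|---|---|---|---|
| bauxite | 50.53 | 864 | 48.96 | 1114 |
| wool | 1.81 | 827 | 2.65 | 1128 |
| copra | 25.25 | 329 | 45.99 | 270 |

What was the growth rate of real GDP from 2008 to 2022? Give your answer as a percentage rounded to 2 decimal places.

21.86%

Real GDP 2008 = Nominal GDP 2008 = 50.53·864 + 1.81·827 + 25.25·329 = 53462.04.
Real GDP 2022 (at 2008 prices) = 50.53·1114 + 1.81·1128 + 25.25·270 = 65149.60.
Real growth = 65149.60/53462.04 − 1 = 0.2186.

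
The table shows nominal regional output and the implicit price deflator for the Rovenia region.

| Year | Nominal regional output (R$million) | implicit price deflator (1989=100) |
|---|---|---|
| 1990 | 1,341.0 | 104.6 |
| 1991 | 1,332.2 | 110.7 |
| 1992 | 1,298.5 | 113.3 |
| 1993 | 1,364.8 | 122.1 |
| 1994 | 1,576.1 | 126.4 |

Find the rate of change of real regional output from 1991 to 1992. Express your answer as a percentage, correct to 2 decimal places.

Real regional output 1991 = 1332.2/1.107 = 1203.43.
Real regional output 1992 = 1298.5/1.133 = 1146.07.
Change = 1146.07/1203.43 − 1 = -0.0477.

-4.77%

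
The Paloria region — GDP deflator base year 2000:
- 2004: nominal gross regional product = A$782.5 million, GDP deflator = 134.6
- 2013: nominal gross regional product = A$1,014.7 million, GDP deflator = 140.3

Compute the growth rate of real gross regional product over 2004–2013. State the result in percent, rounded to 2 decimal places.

Real gross regional product 2004 = 782.5 / 1.346 = 581.35.
Real gross regional product 2013 = 1014.7 / 1.403 = 723.24.
Real growth = 723.24 / 581.35 − 1 = 0.2441.

24.41%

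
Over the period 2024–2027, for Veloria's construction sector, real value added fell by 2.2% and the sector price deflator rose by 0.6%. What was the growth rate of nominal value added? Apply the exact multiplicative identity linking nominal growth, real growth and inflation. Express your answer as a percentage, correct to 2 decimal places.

-1.61%

(1 + g_nom) = (1 + g_real)(1 + π) = 0.9780 × 1.0060 = 0.98387.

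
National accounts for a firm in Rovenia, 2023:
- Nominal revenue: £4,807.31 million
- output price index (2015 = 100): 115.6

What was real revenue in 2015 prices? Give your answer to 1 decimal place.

£4,158.6 million

Real revenue = Nominal / (output price index/100) = 4807.31 / 1.156 = 4158.57.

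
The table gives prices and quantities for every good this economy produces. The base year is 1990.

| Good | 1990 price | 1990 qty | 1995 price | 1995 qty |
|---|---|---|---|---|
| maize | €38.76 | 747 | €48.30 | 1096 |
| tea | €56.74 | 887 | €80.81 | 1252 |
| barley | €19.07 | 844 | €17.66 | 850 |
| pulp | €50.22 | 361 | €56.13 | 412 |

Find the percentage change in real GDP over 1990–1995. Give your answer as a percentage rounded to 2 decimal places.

32.52%

Real GDP 1990 = Nominal GDP 1990 = 38.76·747 + 56.74·887 + 19.07·844 + 50.22·361 = 113506.60.
Real GDP 1995 (at 1990 prices) = 38.76·1096 + 56.74·1252 + 19.07·850 + 50.22·412 = 150419.58.
Real growth = 150419.58/113506.60 − 1 = 0.3252.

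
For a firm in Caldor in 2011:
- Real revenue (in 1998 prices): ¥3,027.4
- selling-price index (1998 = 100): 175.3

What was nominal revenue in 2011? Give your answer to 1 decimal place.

Nominal revenue = Real × (selling-price index/100) = 3027.4 × 1.753 = 5307.03.

¥5,307.0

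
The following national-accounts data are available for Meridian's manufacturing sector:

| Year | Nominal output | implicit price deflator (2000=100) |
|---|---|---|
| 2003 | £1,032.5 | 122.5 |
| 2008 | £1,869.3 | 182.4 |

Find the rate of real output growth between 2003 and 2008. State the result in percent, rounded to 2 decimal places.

21.59%

Real output 2003 = 1032.5 / 1.225 = 842.86.
Real output 2008 = 1869.3 / 1.824 = 1024.84.
Real growth = 1024.84 / 842.86 − 1 = 0.2159.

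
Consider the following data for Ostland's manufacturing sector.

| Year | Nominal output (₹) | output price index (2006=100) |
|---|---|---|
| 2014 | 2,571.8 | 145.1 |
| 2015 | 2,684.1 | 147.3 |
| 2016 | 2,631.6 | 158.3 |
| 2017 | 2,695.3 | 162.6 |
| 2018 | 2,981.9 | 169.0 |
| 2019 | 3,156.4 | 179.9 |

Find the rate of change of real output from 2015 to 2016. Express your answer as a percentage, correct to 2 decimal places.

Real output 2015 = 2684.1/1.473 = 1822.20.
Real output 2016 = 2631.6/1.583 = 1662.41.
Change = 1662.41/1822.20 − 1 = -0.0877.

-8.77%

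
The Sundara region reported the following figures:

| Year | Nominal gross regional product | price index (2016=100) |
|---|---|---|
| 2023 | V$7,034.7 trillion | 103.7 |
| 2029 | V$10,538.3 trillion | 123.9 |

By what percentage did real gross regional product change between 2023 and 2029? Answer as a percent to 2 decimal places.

Real gross regional product 2023 = 7034.7 / 1.037 = 6783.70.
Real gross regional product 2029 = 10538.3 / 1.239 = 8505.49.
Real growth = 8505.49 / 6783.70 − 1 = 0.2538.

25.38%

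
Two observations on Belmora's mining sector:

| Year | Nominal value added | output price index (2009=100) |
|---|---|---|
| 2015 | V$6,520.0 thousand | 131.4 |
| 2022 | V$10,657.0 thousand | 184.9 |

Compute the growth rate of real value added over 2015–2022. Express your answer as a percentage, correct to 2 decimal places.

16.16%

Deflate each year: 2015 → 6520.0/1.314 = 4961.95; 2022 → 10657.0/1.849 = 5763.66.
So real value added changed by 5763.66/4961.95 − 1 = 0.1616, i.e. 16.16%.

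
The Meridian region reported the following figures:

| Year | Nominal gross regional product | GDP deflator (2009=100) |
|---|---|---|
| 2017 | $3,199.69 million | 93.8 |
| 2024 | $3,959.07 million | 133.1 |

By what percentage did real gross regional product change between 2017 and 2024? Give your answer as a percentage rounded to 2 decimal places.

-12.80%

Real gross regional product 2017 = 3199.69 / 0.938 = 3411.18.
Real gross regional product 2024 = 3959.07 / 1.331 = 2974.51.
Real growth = 2974.51 / 3411.18 − 1 = -0.1280.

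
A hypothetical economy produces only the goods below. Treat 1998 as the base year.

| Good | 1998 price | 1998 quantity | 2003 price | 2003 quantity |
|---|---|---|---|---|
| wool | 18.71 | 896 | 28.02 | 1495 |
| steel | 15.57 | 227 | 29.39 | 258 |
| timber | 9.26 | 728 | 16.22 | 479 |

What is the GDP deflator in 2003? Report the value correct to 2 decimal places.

Nominal GDP 2003 = 28.02·1495 + 29.39·258 + 16.22·479 = 57241.90.
Real GDP 2003 (at 1998 prices) = 18.71·1495 + 15.57·258 + 9.26·479 = 36424.05.
Deflator = Nominal/Real × 100 = 57241.90/36424.05 × 100 = 157.154.

157.15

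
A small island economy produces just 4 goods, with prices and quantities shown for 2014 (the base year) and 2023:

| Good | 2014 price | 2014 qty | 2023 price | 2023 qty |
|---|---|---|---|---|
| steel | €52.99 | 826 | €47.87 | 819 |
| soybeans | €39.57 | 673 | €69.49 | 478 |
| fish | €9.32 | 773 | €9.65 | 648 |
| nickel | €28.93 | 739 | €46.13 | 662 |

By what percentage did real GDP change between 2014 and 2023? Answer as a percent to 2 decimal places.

-11.60%

Real GDP 2014 = Nominal GDP 2014 = 52.99·826 + 39.57·673 + 9.32·773 + 28.93·739 = 98983.98.
Real GDP 2023 (at 2014 prices) = 52.99·819 + 39.57·478 + 9.32·648 + 28.93·662 = 87504.29.
Real growth = 87504.29/98983.98 − 1 = -0.1160.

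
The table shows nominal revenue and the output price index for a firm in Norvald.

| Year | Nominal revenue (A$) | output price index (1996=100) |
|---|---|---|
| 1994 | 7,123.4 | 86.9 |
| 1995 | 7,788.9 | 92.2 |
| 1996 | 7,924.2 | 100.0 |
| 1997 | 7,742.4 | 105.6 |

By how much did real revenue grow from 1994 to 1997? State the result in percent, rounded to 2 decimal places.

Real revenue 1994 = 7123.4/0.869 = 8197.24.
Real revenue 1997 = 7742.4/1.056 = 7331.82.
Change = 7331.82/8197.24 − 1 = -0.1056.

-10.56%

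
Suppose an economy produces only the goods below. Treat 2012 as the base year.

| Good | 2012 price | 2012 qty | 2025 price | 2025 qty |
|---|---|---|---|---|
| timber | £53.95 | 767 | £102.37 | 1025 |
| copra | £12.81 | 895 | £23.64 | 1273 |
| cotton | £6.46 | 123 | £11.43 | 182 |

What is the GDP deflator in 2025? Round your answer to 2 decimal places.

188.38

Nominal GDP 2025 = 102.37·1025 + 23.64·1273 + 11.43·182 = 137103.23.
Real GDP 2025 (at 2012 prices) = 53.95·1025 + 12.81·1273 + 6.46·182 = 72781.60.
Deflator = Nominal/Real × 100 = 137103.23/72781.60 × 100 = 188.376.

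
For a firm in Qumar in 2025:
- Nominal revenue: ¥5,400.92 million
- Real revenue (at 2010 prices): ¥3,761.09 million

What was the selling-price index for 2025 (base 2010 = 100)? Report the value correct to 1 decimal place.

143.6

selling-price index = (Nominal / Real) × 100 = 5400.92 / 3761.09 × 100 = 143.60.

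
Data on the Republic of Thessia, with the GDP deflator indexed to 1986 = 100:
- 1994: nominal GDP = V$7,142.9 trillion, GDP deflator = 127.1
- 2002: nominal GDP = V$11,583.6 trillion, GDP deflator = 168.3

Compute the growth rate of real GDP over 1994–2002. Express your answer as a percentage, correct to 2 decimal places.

22.47%

Deflate each year: 1994 → 7142.9/1.271 = 5619.91; 2002 → 11583.6/1.683 = 6882.71.
So real GDP changed by 6882.71/5619.91 − 1 = 0.2247, i.e. 22.47%.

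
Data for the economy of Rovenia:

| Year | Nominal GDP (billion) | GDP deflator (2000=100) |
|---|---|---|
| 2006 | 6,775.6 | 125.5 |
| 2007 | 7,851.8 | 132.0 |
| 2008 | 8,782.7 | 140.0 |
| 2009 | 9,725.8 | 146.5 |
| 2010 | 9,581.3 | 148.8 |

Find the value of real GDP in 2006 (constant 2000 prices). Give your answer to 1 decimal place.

5,398.9 billion

Real GDP 2006 = 6775.6 / 1.255 = 5398.88.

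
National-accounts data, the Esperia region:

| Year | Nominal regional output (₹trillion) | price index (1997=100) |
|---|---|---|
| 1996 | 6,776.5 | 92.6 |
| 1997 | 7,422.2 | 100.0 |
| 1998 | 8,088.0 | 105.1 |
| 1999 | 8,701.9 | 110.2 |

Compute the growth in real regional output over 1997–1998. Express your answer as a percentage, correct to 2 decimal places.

Real regional output 1997 = 7422.2/1.000 = 7422.20.
Real regional output 1998 = 8088.0/1.051 = 7695.53.
Change = 7695.53/7422.20 − 1 = 0.0368.

3.68%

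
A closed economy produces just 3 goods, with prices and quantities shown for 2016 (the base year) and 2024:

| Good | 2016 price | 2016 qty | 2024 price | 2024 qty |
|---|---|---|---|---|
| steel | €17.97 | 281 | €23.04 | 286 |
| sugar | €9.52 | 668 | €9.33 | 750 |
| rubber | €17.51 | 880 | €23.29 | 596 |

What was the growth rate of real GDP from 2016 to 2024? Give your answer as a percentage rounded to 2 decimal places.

-15.30%

Real GDP 2016 = Nominal GDP 2016 = 17.97·281 + 9.52·668 + 17.51·880 = 26817.73.
Real GDP 2024 (at 2016 prices) = 17.97·286 + 9.52·750 + 17.51·596 = 22715.38.
Real growth = 22715.38/26817.73 − 1 = -0.1530.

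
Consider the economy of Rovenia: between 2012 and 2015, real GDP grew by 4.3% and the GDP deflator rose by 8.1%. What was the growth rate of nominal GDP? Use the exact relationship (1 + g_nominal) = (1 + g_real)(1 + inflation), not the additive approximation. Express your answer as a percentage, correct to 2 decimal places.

(1 + g_nom) = (1 + g_real)(1 + π) = 1.0430 × 1.0810 = 1.12748.

12.75%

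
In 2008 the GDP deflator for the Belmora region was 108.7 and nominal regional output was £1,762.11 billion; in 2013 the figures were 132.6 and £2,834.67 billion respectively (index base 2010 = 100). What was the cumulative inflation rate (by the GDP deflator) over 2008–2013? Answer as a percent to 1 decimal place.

Price-level change = 132.6 / 108.7 − 1 = 0.2199.

22.0%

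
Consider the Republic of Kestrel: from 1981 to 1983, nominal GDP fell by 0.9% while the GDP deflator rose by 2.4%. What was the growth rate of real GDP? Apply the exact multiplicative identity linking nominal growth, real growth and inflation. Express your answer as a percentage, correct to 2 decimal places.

(1 + g_nom) = (1 + g_real)(1 + π), so g_real = 0.9910 / 1.0240 − 1 = -0.03223.

-3.22%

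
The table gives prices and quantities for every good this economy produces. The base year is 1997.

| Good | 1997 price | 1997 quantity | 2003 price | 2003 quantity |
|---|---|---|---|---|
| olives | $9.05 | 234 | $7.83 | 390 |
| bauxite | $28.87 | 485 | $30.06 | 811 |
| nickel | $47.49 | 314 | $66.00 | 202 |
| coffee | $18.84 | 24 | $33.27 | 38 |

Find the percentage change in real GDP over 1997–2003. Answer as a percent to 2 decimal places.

18.32%

Real GDP 1997 = Nominal GDP 1997 = 9.05·234 + 28.87·485 + 47.49·314 + 18.84·24 = 31483.67.
Real GDP 2003 (at 1997 prices) = 9.05·390 + 28.87·811 + 47.49·202 + 18.84·38 = 37251.97.
Real growth = 37251.97/31483.67 − 1 = 0.1832.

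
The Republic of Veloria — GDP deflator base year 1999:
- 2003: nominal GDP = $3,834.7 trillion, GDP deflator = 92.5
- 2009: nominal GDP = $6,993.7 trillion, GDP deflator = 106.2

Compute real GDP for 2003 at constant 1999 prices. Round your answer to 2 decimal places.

$4,145.62 trillion

Real GDP = Nominal / (GDP deflator/100) = 3834.7 / 0.925 = 4145.62.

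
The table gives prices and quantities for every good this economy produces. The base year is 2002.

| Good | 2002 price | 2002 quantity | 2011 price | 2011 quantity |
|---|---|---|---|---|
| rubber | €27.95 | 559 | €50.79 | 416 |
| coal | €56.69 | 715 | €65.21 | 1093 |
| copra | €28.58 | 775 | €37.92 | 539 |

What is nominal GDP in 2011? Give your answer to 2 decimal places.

€112842.05

Nominal GDP 2011 = Σ (p_2011 × q_2011) = 50.79·416 + 65.21·1093 + 37.92·539 = 112842.05.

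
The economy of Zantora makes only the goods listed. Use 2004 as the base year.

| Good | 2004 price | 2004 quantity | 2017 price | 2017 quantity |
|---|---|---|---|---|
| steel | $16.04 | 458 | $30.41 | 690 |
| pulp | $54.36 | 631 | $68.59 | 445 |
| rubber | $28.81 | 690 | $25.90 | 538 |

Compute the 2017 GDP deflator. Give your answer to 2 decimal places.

Nominal GDP 2017 = 30.41·690 + 68.59·445 + 25.90·538 = 65439.65.
Real GDP 2017 (at 2004 prices) = 16.04·690 + 54.36·445 + 28.81·538 = 50757.58.
Deflator = Nominal/Real × 100 = 65439.65/50757.58 × 100 = 128.926.

128.93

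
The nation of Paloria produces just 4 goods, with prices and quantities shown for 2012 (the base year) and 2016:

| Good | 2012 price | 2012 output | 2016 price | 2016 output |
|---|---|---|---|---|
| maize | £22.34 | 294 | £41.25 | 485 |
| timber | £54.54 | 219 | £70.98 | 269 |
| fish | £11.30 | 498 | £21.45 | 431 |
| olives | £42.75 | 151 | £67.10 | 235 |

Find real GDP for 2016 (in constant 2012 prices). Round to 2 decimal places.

£40422.71

Real GDP 2016 = Σ (p_2012 × q_2016) = 22.34·485 + 54.54·269 + 11.30·431 + 42.75·235 = 40422.71.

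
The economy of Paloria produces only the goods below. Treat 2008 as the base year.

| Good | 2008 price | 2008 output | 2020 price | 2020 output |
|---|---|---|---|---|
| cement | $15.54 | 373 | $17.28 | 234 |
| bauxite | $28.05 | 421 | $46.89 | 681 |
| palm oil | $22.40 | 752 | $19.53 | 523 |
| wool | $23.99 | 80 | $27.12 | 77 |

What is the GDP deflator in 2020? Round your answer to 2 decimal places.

Nominal GDP 2020 = 17.28·234 + 46.89·681 + 19.53·523 + 27.12·77 = 48278.04.
Real GDP 2020 (at 2008 prices) = 15.54·234 + 28.05·681 + 22.40·523 + 23.99·77 = 36300.84.
Deflator = Nominal/Real × 100 = 48278.04/36300.84 × 100 = 132.994.

132.99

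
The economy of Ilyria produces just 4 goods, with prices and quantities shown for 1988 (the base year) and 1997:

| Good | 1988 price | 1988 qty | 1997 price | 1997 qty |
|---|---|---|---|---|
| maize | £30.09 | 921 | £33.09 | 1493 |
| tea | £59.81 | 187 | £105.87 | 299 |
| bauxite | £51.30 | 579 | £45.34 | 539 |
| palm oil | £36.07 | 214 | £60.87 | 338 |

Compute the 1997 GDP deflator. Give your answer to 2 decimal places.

122.82

Nominal GDP 1997 = 33.09·1493 + 105.87·299 + 45.34·539 + 60.87·338 = 126070.82.
Real GDP 1997 (at 1988 prices) = 30.09·1493 + 59.81·299 + 51.30·539 + 36.07·338 = 102649.92.
Deflator = Nominal/Real × 100 = 126070.82/102649.92 × 100 = 122.816.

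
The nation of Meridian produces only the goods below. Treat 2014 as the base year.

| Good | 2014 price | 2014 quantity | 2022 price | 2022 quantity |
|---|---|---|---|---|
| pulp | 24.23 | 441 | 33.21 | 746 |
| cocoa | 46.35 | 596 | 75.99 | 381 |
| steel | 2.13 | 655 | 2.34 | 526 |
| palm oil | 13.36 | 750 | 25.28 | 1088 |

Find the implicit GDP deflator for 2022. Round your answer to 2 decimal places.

160.46

Nominal GDP 2022 = 33.21·746 + 75.99·381 + 2.34·526 + 25.28·1088 = 82462.33.
Real GDP 2022 (at 2014 prices) = 24.23·746 + 46.35·381 + 2.13·526 + 13.36·1088 = 51390.99.
Deflator = Nominal/Real × 100 = 82462.33/51390.99 × 100 = 160.461.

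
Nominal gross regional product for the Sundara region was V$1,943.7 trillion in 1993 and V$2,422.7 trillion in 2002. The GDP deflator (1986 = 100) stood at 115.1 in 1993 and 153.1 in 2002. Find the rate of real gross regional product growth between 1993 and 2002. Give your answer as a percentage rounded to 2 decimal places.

Real gross regional product 1993 = 1943.7 / 1.151 = 1688.71.
Real gross regional product 2002 = 2422.7 / 1.531 = 1582.43.
Real growth = 1582.43 / 1688.71 − 1 = -0.0629.

-6.29%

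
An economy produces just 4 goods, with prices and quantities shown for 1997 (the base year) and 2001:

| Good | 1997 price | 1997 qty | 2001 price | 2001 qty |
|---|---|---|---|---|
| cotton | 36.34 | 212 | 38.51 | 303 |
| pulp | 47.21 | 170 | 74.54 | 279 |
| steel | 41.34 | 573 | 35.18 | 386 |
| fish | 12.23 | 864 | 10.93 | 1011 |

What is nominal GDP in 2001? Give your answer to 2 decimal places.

57094.90

Nominal GDP 2001 = Σ (p_2001 × q_2001) = 38.51·303 + 74.54·279 + 35.18·386 + 10.93·1011 = 57094.90.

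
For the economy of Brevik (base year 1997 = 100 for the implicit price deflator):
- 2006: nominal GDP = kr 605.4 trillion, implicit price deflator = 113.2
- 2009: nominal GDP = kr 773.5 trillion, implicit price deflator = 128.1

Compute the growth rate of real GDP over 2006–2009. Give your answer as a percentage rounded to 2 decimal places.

Real GDP 2006 = 605.4 / 1.132 = 534.81.
Real GDP 2009 = 773.5 / 1.281 = 603.83.
Real growth = 603.83 / 534.81 − 1 = 0.1291.

12.91%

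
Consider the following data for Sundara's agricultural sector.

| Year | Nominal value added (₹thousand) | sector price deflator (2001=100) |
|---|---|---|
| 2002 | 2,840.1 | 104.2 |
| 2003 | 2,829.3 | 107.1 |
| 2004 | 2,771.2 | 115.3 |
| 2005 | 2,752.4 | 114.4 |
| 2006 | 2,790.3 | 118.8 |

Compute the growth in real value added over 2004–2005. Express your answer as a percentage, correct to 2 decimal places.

0.10%

Real value added 2004 = 2771.2/1.153 = 2403.47.
Real value added 2005 = 2752.4/1.144 = 2405.94.
Change = 2405.94/2403.47 − 1 = 0.0010.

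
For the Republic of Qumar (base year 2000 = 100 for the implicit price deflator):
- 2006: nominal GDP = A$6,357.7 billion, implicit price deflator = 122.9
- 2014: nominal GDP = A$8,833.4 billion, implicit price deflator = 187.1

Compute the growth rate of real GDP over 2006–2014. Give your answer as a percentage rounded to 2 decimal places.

-8.73%

Deflate each year: 2006 → 6357.7/1.229 = 5173.07; 2014 → 8833.4/1.871 = 4721.22.
So real GDP changed by 4721.22/5173.07 − 1 = -0.0873, i.e. -8.73%.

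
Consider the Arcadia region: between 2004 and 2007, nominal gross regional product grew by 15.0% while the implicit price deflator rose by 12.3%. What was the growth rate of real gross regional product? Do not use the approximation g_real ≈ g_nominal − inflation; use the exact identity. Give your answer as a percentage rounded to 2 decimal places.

(1 + g_nom) = (1 + g_real)(1 + π), so g_real = 1.1500 / 1.1230 − 1 = 0.02404.

2.40%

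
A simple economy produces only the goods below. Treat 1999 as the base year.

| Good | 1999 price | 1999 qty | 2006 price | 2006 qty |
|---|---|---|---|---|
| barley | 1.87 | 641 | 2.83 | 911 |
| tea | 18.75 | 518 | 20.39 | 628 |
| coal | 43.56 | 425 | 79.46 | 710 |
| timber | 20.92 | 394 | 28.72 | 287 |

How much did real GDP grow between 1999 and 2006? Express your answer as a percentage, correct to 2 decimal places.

Real GDP 1999 = Nominal GDP 1999 = 1.87·641 + 18.75·518 + 43.56·425 + 20.92·394 = 37666.65.
Real GDP 2006 (at 1999 prices) = 1.87·911 + 18.75·628 + 43.56·710 + 20.92·287 = 50410.21.
Real growth = 50410.21/37666.65 − 1 = 0.3383.

33.83%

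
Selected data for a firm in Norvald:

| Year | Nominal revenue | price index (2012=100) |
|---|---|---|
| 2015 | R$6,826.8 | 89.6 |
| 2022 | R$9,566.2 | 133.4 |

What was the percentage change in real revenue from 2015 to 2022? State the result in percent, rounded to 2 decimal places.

Real revenue 2015 = 6826.8 / 0.896 = 7619.20.
Real revenue 2022 = 9566.2 / 1.334 = 7171.06.
Real growth = 7171.06 / 7619.20 − 1 = -0.0588.

-5.88%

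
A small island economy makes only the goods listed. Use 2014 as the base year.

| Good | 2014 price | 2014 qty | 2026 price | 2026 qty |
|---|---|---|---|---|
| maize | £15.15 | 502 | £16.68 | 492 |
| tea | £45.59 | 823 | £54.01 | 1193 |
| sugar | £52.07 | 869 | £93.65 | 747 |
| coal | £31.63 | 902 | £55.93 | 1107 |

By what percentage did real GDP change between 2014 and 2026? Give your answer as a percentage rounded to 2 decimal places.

Real GDP 2014 = Nominal GDP 2014 = 15.15·502 + 45.59·823 + 52.07·869 + 31.63·902 = 118904.96.
Real GDP 2026 (at 2014 prices) = 15.15·492 + 45.59·1193 + 52.07·747 + 31.63·1107 = 135753.37.
Real growth = 135753.37/118904.96 − 1 = 0.1417.

14.17%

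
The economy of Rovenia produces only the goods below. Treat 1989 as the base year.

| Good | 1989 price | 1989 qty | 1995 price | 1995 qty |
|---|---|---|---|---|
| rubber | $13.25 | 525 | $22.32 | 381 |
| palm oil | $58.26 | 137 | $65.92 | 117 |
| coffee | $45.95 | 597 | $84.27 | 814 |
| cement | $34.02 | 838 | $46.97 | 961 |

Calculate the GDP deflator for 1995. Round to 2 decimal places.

158.55

Nominal GDP 1995 = 22.32·381 + 65.92·117 + 84.27·814 + 46.97·961 = 129950.51.
Real GDP 1995 (at 1989 prices) = 13.25·381 + 58.26·117 + 45.95·814 + 34.02·961 = 81961.19.
Deflator = Nominal/Real × 100 = 129950.51/81961.19 × 100 = 158.551.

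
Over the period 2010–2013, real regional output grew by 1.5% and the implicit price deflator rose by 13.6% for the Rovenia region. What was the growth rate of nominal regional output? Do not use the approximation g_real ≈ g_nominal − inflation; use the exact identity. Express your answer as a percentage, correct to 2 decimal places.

(1 + g_nom) = (1 + g_real)(1 + π) = 1.0150 × 1.1360 = 1.15304.

15.30%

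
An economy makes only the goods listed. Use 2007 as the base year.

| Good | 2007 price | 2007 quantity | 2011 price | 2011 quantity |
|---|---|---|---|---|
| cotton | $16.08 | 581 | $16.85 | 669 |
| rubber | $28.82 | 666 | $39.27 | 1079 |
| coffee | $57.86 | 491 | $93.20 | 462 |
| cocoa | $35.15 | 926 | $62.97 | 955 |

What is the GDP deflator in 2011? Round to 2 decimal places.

Nominal GDP 2011 = 16.85·669 + 39.27·1079 + 93.20·462 + 62.97·955 = 156839.73.
Real GDP 2011 (at 2007 prices) = 16.08·669 + 28.82·1079 + 57.86·462 + 35.15·955 = 102153.87.
Deflator = Nominal/Real × 100 = 156839.73/102153.87 × 100 = 153.533.

153.53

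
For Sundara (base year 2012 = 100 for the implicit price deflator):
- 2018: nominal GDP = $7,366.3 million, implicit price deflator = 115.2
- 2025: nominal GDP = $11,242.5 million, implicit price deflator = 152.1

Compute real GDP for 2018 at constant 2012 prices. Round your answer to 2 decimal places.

Real GDP = Nominal / (implicit price deflator/100) = 7366.3 / 1.152 = 6394.36.

$6,394.36 million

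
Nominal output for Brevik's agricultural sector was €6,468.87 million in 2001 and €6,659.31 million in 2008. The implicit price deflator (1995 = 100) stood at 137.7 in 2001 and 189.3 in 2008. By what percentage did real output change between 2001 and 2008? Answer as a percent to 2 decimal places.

-25.12%

Deflate each year: 2001 → 6468.87/1.377 = 4697.80; 2008 → 6659.31/1.893 = 3517.86.
So real output changed by 3517.86/4697.80 − 1 = -0.2512, i.e. -25.12%.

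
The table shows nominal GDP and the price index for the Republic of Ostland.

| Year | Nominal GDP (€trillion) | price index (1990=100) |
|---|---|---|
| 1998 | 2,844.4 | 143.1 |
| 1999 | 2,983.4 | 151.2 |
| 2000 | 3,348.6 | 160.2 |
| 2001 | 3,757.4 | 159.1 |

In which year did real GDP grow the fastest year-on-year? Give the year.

1999: real = 2983.4/1.512 = 1973.15; growth vs 1998 (1987.70) = -0.73%.
2000: real = 3348.6/1.602 = 2090.26; growth vs 1999 (1973.15) = 5.94%.
2001: real = 3757.4/1.591 = 2361.66; growth vs 2000 (2090.26) = 12.98%.

2001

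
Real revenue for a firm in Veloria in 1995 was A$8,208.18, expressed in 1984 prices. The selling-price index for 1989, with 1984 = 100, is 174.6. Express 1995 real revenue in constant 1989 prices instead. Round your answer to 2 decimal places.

A$14,331.48

Real revenue in 1989 prices = Real revenue in 1984 prices × (P_1989/P_1984) = 8208.18 × 1.746 = 14331.48.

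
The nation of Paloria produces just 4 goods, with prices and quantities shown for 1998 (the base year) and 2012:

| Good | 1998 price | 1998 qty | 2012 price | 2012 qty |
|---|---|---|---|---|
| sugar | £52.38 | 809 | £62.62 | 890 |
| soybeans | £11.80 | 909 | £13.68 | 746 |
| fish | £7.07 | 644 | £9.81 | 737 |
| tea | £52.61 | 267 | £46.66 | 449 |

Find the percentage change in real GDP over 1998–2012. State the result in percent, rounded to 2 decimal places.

Real GDP 1998 = Nominal GDP 1998 = 52.38·809 + 11.80·909 + 7.07·644 + 52.61·267 = 71701.57.
Real GDP 2012 (at 1998 prices) = 52.38·890 + 11.80·746 + 7.07·737 + 52.61·449 = 84253.48.
Real growth = 84253.48/71701.57 − 1 = 0.1751.

17.51%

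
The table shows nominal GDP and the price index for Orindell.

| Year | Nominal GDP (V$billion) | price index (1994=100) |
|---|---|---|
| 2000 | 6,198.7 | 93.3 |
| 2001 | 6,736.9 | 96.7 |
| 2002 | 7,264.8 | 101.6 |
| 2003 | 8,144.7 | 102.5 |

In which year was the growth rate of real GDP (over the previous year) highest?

2003

2001: real = 6736.9/0.967 = 6966.80; growth vs 2000 (6643.84) = 4.86%.
2002: real = 7264.8/1.016 = 7150.39; growth vs 2001 (6966.80) = 2.64%.
2003: real = 8144.7/1.025 = 7946.05; growth vs 2002 (7150.39) = 11.13%.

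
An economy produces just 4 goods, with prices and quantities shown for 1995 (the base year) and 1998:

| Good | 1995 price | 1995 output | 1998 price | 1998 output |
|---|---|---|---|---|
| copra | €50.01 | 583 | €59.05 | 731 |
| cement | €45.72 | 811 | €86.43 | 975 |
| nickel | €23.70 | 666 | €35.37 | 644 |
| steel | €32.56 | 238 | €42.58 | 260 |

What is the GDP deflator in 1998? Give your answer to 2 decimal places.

153.80

Nominal GDP 1998 = 59.05·731 + 86.43·975 + 35.37·644 + 42.58·260 = 161283.88.
Real GDP 1998 (at 1995 prices) = 50.01·731 + 45.72·975 + 23.70·644 + 32.56·260 = 104862.71.
Deflator = Nominal/Real × 100 = 161283.88/104862.71 × 100 = 153.805.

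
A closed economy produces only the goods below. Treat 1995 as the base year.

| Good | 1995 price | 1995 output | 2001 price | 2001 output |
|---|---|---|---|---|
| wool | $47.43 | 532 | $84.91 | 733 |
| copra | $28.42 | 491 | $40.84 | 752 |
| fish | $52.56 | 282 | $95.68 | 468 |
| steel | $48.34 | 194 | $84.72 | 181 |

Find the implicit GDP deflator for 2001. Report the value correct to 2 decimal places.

Nominal GDP 2001 = 84.91·733 + 40.84·752 + 95.68·468 + 84.72·181 = 153063.27.
Real GDP 2001 (at 1995 prices) = 47.43·733 + 28.42·752 + 52.56·468 + 48.34·181 = 89485.65.
Deflator = Nominal/Real × 100 = 153063.27/89485.65 × 100 = 171.048.

171.05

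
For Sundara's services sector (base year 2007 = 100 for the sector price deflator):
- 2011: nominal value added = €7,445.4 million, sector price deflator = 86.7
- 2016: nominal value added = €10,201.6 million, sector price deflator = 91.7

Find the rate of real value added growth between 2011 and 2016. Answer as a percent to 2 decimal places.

29.55%

Deflate each year: 2011 → 7445.4/0.867 = 8587.54; 2016 → 10201.6/0.917 = 11124.97.
So real value added changed by 11124.97/8587.54 − 1 = 0.2955, i.e. 29.55%.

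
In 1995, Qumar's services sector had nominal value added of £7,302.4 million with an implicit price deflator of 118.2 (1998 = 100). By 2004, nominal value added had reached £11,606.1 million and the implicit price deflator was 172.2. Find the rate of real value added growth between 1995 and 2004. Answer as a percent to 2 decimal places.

Deflate each year: 1995 → 7302.4/1.182 = 6178.00; 2004 → 11606.1/1.722 = 6739.90.
So real value added changed by 6739.90/6178.00 − 1 = 0.0910, i.e. 9.10%.

9.10%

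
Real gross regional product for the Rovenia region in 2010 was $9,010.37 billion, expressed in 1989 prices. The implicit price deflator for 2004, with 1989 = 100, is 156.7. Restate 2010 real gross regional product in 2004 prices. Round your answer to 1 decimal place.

Real gross regional product in 2004 prices = Real gross regional product in 1989 prices × (P_2004/P_1989) = 9010.37 × 1.567 = 14119.25.

$14,119.2 billion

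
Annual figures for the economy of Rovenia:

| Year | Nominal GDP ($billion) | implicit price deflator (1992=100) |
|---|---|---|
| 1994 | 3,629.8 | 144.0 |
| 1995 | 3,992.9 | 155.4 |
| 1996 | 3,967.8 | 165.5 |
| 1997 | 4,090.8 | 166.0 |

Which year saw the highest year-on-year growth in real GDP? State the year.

1997

1995: real = 3992.9/1.554 = 2569.43; growth vs 1994 (2520.69) = 1.93%.
1996: real = 3967.8/1.655 = 2397.46; growth vs 1995 (2569.43) = -6.69%.
1997: real = 4090.8/1.660 = 2464.34; growth vs 1996 (2397.46) = 2.79%.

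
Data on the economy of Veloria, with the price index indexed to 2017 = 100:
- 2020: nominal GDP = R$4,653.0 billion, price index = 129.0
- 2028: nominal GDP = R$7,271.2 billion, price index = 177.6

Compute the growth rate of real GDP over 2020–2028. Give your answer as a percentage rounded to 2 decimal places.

Deflate each year: 2020 → 4653.0/1.290 = 3606.98; 2028 → 7271.2/1.776 = 4094.14.
So real GDP changed by 4094.14/3606.98 − 1 = 0.1351, i.e. 13.51%.

13.51%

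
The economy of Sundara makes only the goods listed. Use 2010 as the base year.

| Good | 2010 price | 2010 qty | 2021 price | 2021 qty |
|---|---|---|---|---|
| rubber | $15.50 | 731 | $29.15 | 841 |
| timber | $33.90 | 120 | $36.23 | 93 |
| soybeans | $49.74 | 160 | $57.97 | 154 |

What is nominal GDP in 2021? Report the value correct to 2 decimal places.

Nominal GDP 2021 = Σ (p_2021 × q_2021) = 29.15·841 + 36.23·93 + 57.97·154 = 36811.92.

$36811.92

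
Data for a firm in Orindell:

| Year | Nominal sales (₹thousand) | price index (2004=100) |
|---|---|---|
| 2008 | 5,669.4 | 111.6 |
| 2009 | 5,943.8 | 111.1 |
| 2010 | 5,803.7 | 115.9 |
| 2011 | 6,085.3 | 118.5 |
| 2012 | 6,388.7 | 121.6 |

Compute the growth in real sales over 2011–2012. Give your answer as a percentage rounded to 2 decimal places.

2.31%

Real sales 2011 = 6085.3/1.185 = 5135.27.
Real sales 2012 = 6388.7/1.216 = 5253.87.
Change = 5253.87/5135.27 − 1 = 0.0231.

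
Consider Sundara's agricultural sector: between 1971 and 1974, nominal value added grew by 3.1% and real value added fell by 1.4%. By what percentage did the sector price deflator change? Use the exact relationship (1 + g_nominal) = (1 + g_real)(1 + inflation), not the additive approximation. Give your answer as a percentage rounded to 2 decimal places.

4.56%

(1 + g_nom) = (1 + g_real)(1 + π), so π = 1.0310 / 0.9860 − 1 = 0.04564.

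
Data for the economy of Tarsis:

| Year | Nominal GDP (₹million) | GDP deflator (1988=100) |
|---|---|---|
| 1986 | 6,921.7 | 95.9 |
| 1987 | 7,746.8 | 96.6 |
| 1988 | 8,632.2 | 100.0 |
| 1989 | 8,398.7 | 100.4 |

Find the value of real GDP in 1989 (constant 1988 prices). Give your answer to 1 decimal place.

₹8,365.2 million

Real GDP 1989 = 8398.7 / 1.004 = 8365.24.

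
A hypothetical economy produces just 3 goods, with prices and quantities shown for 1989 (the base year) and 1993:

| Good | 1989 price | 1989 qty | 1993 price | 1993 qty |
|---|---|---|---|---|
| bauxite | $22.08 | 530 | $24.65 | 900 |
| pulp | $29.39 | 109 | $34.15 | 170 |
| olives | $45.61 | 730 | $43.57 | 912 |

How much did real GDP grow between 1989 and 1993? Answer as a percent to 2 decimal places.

37.89%

Real GDP 1989 = Nominal GDP 1989 = 22.08·530 + 29.39·109 + 45.61·730 = 48201.21.
Real GDP 1993 (at 1989 prices) = 22.08·900 + 29.39·170 + 45.61·912 = 66464.62.
Real growth = 66464.62/48201.21 − 1 = 0.3789.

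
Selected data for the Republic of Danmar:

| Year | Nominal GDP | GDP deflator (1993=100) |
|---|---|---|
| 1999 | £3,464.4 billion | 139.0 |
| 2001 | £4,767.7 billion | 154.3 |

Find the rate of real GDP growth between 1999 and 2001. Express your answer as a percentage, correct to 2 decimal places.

23.97%

Real GDP 1999 = 3464.4 / 1.390 = 2492.37.
Real GDP 2001 = 4767.7 / 1.543 = 3089.89.
Real growth = 3089.89 / 2492.37 − 1 = 0.2397.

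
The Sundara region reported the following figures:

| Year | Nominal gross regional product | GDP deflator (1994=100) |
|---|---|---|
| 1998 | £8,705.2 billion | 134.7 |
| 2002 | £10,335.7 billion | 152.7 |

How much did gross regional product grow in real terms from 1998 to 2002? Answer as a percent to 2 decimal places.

4.73%

Real gross regional product 1998 = 8705.2 / 1.347 = 6462.66.
Real gross regional product 2002 = 10335.7 / 1.527 = 6768.63.
Real growth = 6768.63 / 6462.66 − 1 = 0.0473.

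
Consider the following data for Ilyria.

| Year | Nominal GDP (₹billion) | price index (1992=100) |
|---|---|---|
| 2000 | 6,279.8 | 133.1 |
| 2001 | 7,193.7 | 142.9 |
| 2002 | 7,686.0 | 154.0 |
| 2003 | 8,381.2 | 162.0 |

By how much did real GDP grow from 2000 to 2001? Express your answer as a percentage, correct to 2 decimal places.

Real GDP 2000 = 6279.8/1.331 = 4718.11.
Real GDP 2001 = 7193.7/1.429 = 5034.08.
Change = 5034.08/4718.11 − 1 = 0.0670.

6.70%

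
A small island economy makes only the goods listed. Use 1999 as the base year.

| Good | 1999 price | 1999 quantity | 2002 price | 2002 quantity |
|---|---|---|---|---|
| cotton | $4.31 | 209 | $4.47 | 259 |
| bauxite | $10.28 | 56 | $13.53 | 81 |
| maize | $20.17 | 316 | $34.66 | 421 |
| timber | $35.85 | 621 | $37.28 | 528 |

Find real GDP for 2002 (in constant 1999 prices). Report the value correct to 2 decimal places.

Real GDP 2002 = Σ (p_1999 × q_2002) = 4.31·259 + 10.28·81 + 20.17·421 + 35.85·528 = 29369.34.

$29369.34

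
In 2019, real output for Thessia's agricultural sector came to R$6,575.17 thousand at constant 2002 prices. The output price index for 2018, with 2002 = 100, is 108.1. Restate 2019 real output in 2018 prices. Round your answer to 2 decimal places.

Real output in 2018 prices = Real output in 2002 prices × (P_2018/P_2002) = 6575.17 × 1.081 = 7107.76.

R$7,107.76 thousand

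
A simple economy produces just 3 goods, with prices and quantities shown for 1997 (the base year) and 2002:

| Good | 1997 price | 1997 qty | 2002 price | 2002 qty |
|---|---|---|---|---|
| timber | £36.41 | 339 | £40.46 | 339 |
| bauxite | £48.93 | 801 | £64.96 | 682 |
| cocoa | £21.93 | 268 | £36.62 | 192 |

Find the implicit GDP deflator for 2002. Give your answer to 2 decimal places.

130.30

Nominal GDP 2002 = 40.46·339 + 64.96·682 + 36.62·192 = 65049.70.
Real GDP 2002 (at 1997 prices) = 36.41·339 + 48.93·682 + 21.93·192 = 49923.81.
Deflator = Nominal/Real × 100 = 65049.70/49923.81 × 100 = 130.298.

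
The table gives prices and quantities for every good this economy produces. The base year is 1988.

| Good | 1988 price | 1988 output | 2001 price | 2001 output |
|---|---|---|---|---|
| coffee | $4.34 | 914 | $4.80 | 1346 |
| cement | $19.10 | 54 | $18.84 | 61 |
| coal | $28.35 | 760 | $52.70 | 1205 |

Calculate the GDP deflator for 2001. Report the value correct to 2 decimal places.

Nominal GDP 2001 = 4.80·1346 + 18.84·61 + 52.70·1205 = 71113.54.
Real GDP 2001 (at 1988 prices) = 4.34·1346 + 19.10·61 + 28.35·1205 = 41168.49.
Deflator = Nominal/Real × 100 = 71113.54/41168.49 × 100 = 172.738.

172.74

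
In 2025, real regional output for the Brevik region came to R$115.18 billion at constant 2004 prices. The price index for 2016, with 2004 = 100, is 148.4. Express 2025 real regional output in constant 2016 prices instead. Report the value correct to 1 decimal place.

Real regional output in 2016 prices = Real regional output in 2004 prices × (P_2016/P_2004) = 115.18 × 1.484 = 170.93.

R$170.9 billion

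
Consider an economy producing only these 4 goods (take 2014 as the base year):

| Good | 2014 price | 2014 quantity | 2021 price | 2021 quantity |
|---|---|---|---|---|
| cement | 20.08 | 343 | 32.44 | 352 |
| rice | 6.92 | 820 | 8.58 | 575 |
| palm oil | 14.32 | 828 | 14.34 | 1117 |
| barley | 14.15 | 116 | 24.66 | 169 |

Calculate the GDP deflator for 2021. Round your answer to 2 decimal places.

Nominal GDP 2021 = 32.44·352 + 8.58·575 + 14.34·1117 + 24.66·169 = 36537.70.
Real GDP 2021 (at 2014 prices) = 20.08·352 + 6.92·575 + 14.32·1117 + 14.15·169 = 29433.95.
Deflator = Nominal/Real × 100 = 36537.70/29433.95 × 100 = 124.135.

124.13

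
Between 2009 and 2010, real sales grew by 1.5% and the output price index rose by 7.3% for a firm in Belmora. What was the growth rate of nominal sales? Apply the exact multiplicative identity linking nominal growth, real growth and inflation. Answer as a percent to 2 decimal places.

(1 + g_nom) = (1 + g_real)(1 + π) = 1.0150 × 1.0730 = 1.08910.

8.91%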